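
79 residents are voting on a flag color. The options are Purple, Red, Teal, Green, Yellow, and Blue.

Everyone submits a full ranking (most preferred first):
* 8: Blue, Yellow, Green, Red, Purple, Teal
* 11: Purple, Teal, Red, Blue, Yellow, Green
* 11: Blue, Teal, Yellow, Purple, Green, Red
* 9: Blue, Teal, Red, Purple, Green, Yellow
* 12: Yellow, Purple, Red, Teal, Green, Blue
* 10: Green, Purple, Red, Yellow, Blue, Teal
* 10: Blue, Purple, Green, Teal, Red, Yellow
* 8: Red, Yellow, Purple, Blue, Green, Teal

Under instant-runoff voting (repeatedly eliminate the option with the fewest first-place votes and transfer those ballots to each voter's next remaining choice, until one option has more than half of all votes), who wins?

Purple

Round 1: Purple 11, Red 8, Teal 0, Green 10, Yellow 12, Blue 38. Teal eliminated.
Round 2: Purple 11, Red 8, Green 10, Yellow 12, Blue 38. Red eliminated.
Round 3: Purple 11, Green 10, Yellow 20, Blue 38. Green eliminated.
Round 4: Purple 21, Yellow 20, Blue 38. Yellow eliminated.
Round 5: Purple 41, Blue 38. Purple has a majority (≥40).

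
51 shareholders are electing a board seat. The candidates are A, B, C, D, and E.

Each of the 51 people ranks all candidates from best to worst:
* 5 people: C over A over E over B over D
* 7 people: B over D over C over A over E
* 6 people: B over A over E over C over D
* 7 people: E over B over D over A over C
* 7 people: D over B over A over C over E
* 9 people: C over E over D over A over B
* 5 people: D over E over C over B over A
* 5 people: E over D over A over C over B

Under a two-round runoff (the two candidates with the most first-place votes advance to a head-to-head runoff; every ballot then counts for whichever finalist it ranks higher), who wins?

B

Round 1 first-place votes: A 0, B 13, C 14, D 12, E 12. C and B advance.
Runoff: C is ranked above B on 24 ballots, B above C on 27.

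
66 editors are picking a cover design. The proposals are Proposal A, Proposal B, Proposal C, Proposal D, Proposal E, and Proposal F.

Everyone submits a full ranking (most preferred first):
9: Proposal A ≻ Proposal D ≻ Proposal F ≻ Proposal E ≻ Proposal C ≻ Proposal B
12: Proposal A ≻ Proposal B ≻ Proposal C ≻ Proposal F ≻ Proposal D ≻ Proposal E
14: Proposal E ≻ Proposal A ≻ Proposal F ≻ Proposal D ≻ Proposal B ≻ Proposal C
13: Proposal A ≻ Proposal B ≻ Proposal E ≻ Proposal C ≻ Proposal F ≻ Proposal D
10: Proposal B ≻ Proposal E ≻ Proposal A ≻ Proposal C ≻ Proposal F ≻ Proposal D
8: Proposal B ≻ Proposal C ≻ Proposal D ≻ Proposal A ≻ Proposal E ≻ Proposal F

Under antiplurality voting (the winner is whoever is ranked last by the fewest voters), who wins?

Proposal A

Last-place votes: Proposal A 0, Proposal B 9, Proposal C 14, Proposal D 23, Proposal E 12, Proposal F 8.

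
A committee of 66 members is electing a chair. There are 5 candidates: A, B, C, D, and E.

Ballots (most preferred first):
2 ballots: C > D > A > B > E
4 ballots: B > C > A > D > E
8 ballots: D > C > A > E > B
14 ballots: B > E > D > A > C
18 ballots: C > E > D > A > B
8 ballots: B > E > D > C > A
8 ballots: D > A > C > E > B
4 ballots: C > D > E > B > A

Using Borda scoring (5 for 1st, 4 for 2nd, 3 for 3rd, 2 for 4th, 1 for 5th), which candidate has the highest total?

A: 2×3 + 4×3 + 8×3 + 14×2 + 18×2 + 8×1 + 8×4 + 4×1 = 150
B: 2×2 + 4×5 + 8×1 + 14×5 + 18×1 + 8×5 + 8×1 + 4×2 = 176
C: 2×5 + 4×4 + 8×4 + 14×1 + 18×5 + 8×2 + 8×3 + 4×5 = 222
D: 2×4 + 4×2 + 8×5 + 14×3 + 18×3 + 8×3 + 8×5 + 4×4 = 232
E: 2×1 + 4×1 + 8×2 + 14×4 + 18×4 + 8×4 + 8×2 + 4×3 = 210

D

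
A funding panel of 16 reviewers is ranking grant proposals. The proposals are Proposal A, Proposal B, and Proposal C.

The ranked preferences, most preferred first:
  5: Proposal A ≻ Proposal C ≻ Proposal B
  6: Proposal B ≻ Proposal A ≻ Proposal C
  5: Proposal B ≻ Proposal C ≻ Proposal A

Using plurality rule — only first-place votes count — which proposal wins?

Proposal B

First-place votes: Proposal A 5, Proposal B 11, Proposal C 0.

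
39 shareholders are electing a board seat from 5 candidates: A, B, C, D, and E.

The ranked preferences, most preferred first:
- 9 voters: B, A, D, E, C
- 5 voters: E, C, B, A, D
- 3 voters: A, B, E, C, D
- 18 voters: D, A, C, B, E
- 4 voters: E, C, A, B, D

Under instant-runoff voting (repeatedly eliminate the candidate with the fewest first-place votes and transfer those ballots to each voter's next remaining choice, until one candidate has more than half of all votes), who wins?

B

Round 1: A 3, B 9, C 0, D 18, E 9. C eliminated.
Round 2: A 3, B 9, D 18, E 9. A eliminated.
Round 3: B 12, D 18, E 9. E eliminated.
Round 4: B 21, D 18. B has a majority (≥20).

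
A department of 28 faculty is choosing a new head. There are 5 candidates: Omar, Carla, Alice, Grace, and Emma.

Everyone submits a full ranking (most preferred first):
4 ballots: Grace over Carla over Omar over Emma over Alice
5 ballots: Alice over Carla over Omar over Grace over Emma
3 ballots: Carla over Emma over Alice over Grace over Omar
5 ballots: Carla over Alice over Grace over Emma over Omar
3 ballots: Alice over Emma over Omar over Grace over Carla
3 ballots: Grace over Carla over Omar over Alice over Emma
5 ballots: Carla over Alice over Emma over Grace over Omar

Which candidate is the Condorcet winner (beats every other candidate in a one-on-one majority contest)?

Carla

Carla vs Omar: 25–3
Carla vs Alice: 20–8
Carla vs Grace: 18–10
Carla vs Emma: 25–3
Carla beats every other candidate.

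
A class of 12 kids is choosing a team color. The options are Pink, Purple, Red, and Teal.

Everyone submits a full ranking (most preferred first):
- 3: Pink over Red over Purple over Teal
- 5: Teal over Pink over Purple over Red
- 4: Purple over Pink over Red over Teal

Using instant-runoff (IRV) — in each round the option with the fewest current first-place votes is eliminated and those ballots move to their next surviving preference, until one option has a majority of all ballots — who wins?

Purple

Round 1: Pink 3, Purple 4, Red 0, Teal 5. Red eliminated.
Round 2: Pink 3, Purple 4, Teal 5. Pink eliminated.
Round 3: Purple 7, Teal 5. Purple has a majority (≥7).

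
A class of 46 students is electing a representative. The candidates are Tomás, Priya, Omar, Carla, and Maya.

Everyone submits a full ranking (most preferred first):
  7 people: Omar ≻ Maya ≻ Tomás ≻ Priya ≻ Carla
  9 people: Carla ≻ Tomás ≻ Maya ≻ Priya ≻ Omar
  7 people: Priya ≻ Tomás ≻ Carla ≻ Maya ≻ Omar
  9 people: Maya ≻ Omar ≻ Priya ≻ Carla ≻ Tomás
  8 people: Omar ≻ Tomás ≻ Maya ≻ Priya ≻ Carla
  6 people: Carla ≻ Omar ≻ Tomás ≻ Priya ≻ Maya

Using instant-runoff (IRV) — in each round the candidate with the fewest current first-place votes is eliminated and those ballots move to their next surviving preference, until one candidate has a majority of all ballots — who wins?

Omar

Round 1: Tomás 0, Priya 7, Omar 15, Carla 15, Maya 9. Tomás eliminated.
Round 2: Priya 7, Omar 15, Carla 15, Maya 9. Priya eliminated.
Round 3: Omar 15, Carla 22, Maya 9. Maya eliminated.
Round 4: Omar 24, Carla 22. Omar has a majority (≥24).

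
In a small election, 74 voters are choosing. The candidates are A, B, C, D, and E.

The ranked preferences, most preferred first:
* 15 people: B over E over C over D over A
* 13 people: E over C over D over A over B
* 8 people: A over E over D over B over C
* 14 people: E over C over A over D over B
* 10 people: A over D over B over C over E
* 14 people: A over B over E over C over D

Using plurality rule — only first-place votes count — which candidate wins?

First-place votes: A 32, B 15, C 0, D 0, E 27.

A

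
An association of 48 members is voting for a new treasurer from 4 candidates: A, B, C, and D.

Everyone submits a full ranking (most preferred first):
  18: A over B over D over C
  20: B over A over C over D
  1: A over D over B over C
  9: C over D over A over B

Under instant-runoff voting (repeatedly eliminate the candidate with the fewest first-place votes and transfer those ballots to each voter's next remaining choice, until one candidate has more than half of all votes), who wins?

A

Round 1: A 19, B 20, C 9, D 0. D eliminated.
Round 2: A 19, B 20, C 9. C eliminated.
Round 3: A 28, B 20. A has a majority (≥25).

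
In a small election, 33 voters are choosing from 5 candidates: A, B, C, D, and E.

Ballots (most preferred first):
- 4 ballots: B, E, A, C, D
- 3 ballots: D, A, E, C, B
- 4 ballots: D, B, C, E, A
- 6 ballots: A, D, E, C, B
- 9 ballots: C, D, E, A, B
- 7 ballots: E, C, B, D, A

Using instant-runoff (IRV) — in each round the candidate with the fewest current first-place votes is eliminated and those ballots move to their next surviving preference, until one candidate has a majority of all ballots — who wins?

D

Round 1: A 6, B 4, C 9, D 7, E 7. B eliminated.
Round 2: A 6, C 9, D 7, E 11. A eliminated.
Round 3: C 9, D 13, E 11. C eliminated.
Round 4: D 22, E 11. D has a majority (≥17).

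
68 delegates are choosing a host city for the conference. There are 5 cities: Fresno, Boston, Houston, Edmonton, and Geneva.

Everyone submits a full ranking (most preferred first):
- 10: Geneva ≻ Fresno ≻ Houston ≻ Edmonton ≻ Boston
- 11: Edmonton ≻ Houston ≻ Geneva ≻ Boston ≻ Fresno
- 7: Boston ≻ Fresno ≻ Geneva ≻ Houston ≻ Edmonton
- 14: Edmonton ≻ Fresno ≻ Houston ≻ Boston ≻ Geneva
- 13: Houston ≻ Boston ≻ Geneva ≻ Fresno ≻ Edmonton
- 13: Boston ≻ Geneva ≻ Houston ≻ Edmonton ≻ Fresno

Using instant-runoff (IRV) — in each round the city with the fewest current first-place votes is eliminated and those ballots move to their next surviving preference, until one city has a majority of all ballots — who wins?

Round 1: Fresno 0, Boston 20, Houston 13, Edmonton 25, Geneva 10. Fresno eliminated.
Round 2: Boston 20, Houston 13, Edmonton 25, Geneva 10. Geneva eliminated.
Round 3: Boston 20, Houston 23, Edmonton 25. Boston eliminated.
Round 4: Houston 43, Edmonton 25. Houston has a majority (≥35).

Houston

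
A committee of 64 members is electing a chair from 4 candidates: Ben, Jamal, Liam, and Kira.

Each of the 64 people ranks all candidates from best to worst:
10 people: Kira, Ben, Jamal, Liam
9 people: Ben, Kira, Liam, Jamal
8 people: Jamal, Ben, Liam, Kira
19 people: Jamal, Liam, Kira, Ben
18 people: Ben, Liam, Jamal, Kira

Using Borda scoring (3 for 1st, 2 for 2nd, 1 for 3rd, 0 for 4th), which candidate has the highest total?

Ben

Ben: 10×2 + 9×3 + 8×2 + 19×0 + 18×3 = 117
Jamal: 10×1 + 9×0 + 8×3 + 19×3 + 18×1 = 109
Liam: 10×0 + 9×1 + 8×1 + 19×2 + 18×2 = 91
Kira: 10×3 + 9×2 + 8×0 + 19×1 + 18×0 = 67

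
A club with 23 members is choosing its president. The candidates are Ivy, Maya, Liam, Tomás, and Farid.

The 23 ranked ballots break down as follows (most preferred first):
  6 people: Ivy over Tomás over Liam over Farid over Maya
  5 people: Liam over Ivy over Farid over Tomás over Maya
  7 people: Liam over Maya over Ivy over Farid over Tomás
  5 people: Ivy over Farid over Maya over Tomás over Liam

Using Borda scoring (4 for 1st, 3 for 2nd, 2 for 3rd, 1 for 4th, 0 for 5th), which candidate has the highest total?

Ivy: 6×4 + 5×3 + 7×2 + 5×4 = 73
Maya: 6×0 + 5×0 + 7×3 + 5×2 = 31
Liam: 6×2 + 5×4 + 7×4 + 5×0 = 60
Tomás: 6×3 + 5×1 + 7×0 + 5×1 = 28
Farid: 6×1 + 5×2 + 7×1 + 5×3 = 38

Ivy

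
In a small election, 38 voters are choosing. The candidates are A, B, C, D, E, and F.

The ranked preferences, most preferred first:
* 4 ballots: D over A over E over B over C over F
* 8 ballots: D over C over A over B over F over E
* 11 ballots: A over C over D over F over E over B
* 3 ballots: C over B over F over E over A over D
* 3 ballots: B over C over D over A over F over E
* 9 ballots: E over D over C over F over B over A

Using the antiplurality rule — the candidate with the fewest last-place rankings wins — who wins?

C

Last-place votes: A 9, B 11, C 0, D 3, E 11, F 4.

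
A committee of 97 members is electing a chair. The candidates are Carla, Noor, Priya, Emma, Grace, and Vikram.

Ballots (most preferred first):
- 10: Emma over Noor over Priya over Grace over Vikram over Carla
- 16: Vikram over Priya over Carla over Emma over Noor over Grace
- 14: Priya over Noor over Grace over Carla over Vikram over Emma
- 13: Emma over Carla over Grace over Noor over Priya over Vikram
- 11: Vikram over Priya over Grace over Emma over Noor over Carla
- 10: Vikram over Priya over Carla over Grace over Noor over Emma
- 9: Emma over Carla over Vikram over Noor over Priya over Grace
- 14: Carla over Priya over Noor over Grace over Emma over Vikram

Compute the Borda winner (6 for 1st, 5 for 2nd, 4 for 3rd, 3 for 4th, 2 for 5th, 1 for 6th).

Carla: 10×1 + 16×4 + 14×3 + 13×5 + 11×1 + 10×4 + 9×5 + 14×6 = 361
Noor: 10×5 + 16×2 + 14×5 + 13×3 + 11×2 + 10×2 + 9×3 + 14×4 = 316
Priya: 10×4 + 16×5 + 14×6 + 13×2 + 11×5 + 10×5 + 9×2 + 14×5 = 423
Emma: 10×6 + 16×3 + 14×1 + 13×6 + 11×3 + 10×1 + 9×6 + 14×2 = 325
Grace: 10×3 + 16×1 + 14×4 + 13×4 + 11×4 + 10×3 + 9×1 + 14×3 = 279
Vikram: 10×2 + 16×6 + 14×2 + 13×1 + 11×6 + 10×6 + 9×4 + 14×1 = 333

Priya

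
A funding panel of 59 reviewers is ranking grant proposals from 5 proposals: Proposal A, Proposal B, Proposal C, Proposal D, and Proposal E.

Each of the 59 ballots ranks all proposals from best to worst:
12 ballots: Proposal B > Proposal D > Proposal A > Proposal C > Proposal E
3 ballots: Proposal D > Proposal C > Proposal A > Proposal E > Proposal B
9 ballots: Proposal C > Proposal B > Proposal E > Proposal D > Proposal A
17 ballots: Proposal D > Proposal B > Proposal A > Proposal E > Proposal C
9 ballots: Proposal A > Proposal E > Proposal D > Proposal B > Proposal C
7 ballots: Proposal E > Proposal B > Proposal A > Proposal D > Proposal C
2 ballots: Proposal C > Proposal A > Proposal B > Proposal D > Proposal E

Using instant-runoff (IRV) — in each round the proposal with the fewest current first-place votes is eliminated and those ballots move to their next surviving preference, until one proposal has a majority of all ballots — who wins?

Round 1: Proposal A 9, Proposal B 12, Proposal C 11, Proposal D 20, Proposal E 7. Proposal E eliminated.
Round 2: Proposal A 9, Proposal B 19, Proposal C 11, Proposal D 20. Proposal A eliminated.
Round 3: Proposal B 19, Proposal C 11, Proposal D 29. Proposal C eliminated.
Round 4: Proposal B 30, Proposal D 29. Proposal B has a majority (≥30).

Proposal B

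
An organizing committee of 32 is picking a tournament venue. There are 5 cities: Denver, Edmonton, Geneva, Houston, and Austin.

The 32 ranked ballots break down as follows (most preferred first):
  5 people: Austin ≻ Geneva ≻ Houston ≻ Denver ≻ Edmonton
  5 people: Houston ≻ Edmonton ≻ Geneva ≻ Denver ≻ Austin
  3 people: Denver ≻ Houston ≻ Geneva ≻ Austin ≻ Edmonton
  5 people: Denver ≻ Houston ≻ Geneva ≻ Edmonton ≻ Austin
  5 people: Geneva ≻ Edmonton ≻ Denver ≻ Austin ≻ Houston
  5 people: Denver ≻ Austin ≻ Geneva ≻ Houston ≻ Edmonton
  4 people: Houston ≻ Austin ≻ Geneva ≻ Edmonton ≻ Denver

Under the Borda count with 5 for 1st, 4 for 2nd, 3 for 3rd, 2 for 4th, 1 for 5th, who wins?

Denver: 5×2 + 5×2 + 3×5 + 5×5 + 5×3 + 5×5 + 4×1 = 104
Edmonton: 5×1 + 5×4 + 3×1 + 5×2 + 5×4 + 5×1 + 4×2 = 71
Geneva: 5×4 + 5×3 + 3×3 + 5×3 + 5×5 + 5×3 + 4×3 = 111
Houston: 5×3 + 5×5 + 3×4 + 5×4 + 5×1 + 5×2 + 4×5 = 107
Austin: 5×5 + 5×1 + 3×2 + 5×1 + 5×2 + 5×4 + 4×4 = 87

Geneva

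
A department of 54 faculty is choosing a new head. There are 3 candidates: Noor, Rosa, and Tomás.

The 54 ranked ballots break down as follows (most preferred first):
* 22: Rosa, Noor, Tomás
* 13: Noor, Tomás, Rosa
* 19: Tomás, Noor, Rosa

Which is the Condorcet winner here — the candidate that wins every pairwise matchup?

Noor vs Rosa: 32–22
Noor vs Tomás: 35–19
Noor beats every other candidate.

Noor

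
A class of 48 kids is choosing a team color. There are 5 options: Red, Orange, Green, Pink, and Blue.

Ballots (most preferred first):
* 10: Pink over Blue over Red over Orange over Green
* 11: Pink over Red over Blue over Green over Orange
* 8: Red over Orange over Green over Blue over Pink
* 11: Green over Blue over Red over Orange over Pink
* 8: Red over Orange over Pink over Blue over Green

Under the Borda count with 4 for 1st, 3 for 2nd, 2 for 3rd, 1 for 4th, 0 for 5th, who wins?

Red

Red: 10×2 + 11×3 + 8×4 + 11×2 + 8×4 = 139
Orange: 10×1 + 11×0 + 8×3 + 11×1 + 8×3 = 69
Green: 10×0 + 11×1 + 8×2 + 11×4 + 8×0 = 71
Pink: 10×4 + 11×4 + 8×0 + 11×0 + 8×2 = 100
Blue: 10×3 + 11×2 + 8×1 + 11×3 + 8×1 = 101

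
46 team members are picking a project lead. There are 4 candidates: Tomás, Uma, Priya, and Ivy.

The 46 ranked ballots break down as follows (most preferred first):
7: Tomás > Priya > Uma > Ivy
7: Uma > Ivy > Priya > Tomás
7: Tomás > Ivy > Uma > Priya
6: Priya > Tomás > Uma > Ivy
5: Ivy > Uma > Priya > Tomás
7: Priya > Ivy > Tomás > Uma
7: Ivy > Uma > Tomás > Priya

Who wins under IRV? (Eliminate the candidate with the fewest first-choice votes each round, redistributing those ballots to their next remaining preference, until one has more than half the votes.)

Ivy

Round 1: Tomás 14, Uma 7, Priya 13, Ivy 12. Uma eliminated.
Round 2: Tomás 14, Priya 13, Ivy 19. Priya eliminated.
Round 3: Tomás 20, Ivy 26. Ivy has a majority (≥24).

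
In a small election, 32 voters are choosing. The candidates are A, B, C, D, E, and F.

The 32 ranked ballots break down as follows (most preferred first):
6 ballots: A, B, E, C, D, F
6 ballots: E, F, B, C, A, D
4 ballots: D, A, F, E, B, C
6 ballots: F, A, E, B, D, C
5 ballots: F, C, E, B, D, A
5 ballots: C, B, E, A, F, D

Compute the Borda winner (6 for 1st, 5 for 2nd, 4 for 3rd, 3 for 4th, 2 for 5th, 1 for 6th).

A: 6×6 + 6×2 + 4×5 + 6×5 + 5×1 + 5×3 = 118
B: 6×5 + 6×4 + 4×2 + 6×3 + 5×3 + 5×5 = 120
C: 6×3 + 6×3 + 4×1 + 6×1 + 5×5 + 5×6 = 101
D: 6×2 + 6×1 + 4×6 + 6×2 + 5×2 + 5×1 = 69
E: 6×4 + 6×6 + 4×3 + 6×4 + 5×4 + 5×4 = 136
F: 6×1 + 6×5 + 4×4 + 6×6 + 5×6 + 5×2 = 128

E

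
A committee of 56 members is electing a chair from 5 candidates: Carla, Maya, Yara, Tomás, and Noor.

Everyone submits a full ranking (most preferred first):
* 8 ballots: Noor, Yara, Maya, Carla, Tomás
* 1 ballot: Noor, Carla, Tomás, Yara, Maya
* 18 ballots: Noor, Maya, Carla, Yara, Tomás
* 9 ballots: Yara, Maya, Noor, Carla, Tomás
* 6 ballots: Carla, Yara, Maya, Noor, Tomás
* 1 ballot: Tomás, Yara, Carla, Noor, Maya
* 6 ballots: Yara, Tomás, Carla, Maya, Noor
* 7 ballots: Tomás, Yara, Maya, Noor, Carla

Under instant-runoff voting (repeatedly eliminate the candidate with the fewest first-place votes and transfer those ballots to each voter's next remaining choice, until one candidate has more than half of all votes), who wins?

Round 1: Carla 6, Maya 0, Yara 15, Tomás 8, Noor 27. Maya eliminated.
Round 2: Carla 6, Yara 15, Tomás 8, Noor 27. Carla eliminated.
Round 3: Yara 21, Tomás 8, Noor 27. Tomás eliminated.
Round 4: Yara 29, Noor 27. Yara has a majority (≥29).

Yara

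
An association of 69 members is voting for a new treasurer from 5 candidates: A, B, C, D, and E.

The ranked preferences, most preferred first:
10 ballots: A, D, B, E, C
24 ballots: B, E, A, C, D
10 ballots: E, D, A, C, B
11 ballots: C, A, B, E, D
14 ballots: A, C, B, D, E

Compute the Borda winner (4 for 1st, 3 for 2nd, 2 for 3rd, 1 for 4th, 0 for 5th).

A

A: 10×4 + 24×2 + 10×2 + 11×3 + 14×4 = 197
B: 10×2 + 24×4 + 10×0 + 11×2 + 14×2 = 166
C: 10×0 + 24×1 + 10×1 + 11×4 + 14×3 = 120
D: 10×3 + 24×0 + 10×3 + 11×0 + 14×1 = 74
E: 10×1 + 24×3 + 10×4 + 11×1 + 14×0 = 133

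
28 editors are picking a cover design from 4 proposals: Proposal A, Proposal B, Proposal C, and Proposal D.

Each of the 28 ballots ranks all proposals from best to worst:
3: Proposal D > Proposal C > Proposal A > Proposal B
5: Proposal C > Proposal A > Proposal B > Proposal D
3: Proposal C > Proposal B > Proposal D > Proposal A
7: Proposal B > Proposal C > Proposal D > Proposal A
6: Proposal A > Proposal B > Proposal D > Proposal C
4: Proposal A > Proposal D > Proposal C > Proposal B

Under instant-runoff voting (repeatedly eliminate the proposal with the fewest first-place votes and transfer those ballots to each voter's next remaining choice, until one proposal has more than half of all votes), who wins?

Round 1: Proposal A 10, Proposal B 7, Proposal C 8, Proposal D 3. Proposal D eliminated.
Round 2: Proposal A 10, Proposal B 7, Proposal C 11. Proposal B eliminated.
Round 3: Proposal A 10, Proposal C 18. Proposal C has a majority (≥15).

Proposal C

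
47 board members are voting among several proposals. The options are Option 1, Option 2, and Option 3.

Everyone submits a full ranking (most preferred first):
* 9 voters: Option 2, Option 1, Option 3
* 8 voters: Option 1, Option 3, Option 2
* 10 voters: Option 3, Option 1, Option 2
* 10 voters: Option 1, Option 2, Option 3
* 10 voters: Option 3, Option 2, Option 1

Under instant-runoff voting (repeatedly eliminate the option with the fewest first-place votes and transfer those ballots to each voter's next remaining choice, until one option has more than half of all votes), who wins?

Option 1

Round 1: Option 1 18, Option 2 9, Option 3 20. Option 2 eliminated.
Round 2: Option 1 27, Option 3 20. Option 1 has a majority (≥24).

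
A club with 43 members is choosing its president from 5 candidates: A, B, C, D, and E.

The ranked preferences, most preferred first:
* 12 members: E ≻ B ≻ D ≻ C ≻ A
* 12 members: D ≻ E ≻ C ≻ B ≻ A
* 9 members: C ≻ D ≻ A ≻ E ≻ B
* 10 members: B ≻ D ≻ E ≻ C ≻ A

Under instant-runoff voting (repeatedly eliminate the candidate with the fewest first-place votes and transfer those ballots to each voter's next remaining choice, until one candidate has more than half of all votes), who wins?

Round 1: A 0, B 10, C 9, D 12, E 12. A eliminated.
Round 2: B 10, C 9, D 12, E 12. C eliminated.
Round 3: B 10, D 21, E 12. B eliminated.
Round 4: D 31, E 12. D has a majority (≥22).

D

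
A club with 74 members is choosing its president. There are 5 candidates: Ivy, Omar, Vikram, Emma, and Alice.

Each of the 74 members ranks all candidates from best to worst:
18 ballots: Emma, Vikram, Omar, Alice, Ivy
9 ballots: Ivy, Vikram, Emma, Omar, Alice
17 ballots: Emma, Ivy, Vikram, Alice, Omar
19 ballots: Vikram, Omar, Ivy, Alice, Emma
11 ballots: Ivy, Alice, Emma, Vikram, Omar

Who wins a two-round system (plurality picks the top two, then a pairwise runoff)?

Round 1 first-place votes: Ivy 20, Omar 0, Vikram 19, Emma 35, Alice 0. Emma and Ivy advance.
Runoff: Emma is ranked above Ivy on 35 ballots, Ivy above Emma on 39.

Ivy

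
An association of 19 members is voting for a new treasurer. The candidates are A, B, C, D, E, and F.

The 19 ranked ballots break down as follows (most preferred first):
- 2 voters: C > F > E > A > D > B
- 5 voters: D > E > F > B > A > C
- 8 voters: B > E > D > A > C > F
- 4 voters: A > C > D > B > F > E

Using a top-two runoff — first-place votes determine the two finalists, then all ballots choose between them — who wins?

Round 1 first-place votes: A 4, B 8, C 2, D 5, E 0, F 0. B and D advance.
Runoff: B is ranked above D on 8 ballots, D above B on 11.

D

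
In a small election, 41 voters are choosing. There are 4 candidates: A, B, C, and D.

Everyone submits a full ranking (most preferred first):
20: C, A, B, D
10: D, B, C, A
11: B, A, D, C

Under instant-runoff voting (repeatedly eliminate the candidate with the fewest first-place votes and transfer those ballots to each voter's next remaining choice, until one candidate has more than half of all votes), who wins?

B

Round 1: A 0, B 11, C 20, D 10. A eliminated.
Round 2: B 11, C 20, D 10. D eliminated.
Round 3: B 21, C 20. B has a majority (≥21).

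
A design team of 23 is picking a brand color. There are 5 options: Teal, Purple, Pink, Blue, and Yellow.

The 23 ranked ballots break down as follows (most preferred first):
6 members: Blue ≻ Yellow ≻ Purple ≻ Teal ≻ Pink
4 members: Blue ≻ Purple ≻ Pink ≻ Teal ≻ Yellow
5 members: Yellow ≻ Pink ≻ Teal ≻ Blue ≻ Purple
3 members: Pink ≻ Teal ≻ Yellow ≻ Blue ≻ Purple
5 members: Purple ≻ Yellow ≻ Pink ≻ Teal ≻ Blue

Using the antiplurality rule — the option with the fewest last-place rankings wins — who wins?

Last-place votes: Teal 0, Purple 8, Pink 6, Blue 5, Yellow 4.

Teal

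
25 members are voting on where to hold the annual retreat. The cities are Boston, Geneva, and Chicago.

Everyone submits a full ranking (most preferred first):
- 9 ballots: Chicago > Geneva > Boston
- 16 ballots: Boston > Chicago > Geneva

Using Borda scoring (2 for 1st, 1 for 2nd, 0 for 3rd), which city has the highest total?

Chicago

Boston: 9×0 + 16×2 = 32
Geneva: 9×1 + 16×0 = 9
Chicago: 9×2 + 16×1 = 34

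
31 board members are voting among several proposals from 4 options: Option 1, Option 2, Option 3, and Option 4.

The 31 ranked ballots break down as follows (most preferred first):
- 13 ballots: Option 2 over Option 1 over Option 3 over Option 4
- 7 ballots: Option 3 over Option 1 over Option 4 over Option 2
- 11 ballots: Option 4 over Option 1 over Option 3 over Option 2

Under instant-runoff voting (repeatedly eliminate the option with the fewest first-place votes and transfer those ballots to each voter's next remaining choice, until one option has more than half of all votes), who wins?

Round 1: Option 1 0, Option 2 13, Option 3 7, Option 4 11. Option 1 eliminated.
Round 2: Option 2 13, Option 3 7, Option 4 11. Option 3 eliminated.
Round 3: Option 2 13, Option 4 18. Option 4 has a majority (≥16).

Option 4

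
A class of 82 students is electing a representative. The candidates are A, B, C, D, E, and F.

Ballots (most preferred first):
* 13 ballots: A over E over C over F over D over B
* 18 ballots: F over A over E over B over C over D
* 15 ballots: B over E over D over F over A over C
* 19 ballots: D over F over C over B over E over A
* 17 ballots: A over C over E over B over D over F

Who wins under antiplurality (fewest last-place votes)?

E

Last-place votes: A 19, B 13, C 15, D 18, E 0, F 17.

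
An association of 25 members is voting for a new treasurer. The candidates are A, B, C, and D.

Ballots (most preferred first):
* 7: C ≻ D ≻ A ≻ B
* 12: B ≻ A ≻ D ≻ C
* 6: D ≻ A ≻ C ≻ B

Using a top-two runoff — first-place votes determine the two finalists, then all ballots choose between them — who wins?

C

Round 1 first-place votes: A 0, B 12, C 7, D 6. B and C advance.
Runoff: B is ranked above C on 12 ballots, C above B on 13.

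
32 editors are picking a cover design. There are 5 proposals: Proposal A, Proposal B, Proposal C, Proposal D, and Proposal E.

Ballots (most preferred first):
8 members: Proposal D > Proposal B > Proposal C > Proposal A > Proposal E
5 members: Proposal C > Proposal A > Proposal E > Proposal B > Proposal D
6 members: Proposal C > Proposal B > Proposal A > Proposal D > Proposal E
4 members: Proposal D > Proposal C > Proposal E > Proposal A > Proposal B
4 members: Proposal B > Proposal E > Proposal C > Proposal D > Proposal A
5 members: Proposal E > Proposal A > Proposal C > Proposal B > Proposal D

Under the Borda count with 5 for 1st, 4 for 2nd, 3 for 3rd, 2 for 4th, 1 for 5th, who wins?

Proposal A: 8×2 + 5×4 + 6×3 + 4×2 + 4×1 + 5×4 = 86
Proposal B: 8×4 + 5×2 + 6×4 + 4×1 + 4×5 + 5×2 = 100
Proposal C: 8×3 + 5×5 + 6×5 + 4×4 + 4×3 + 5×3 = 122
Proposal D: 8×5 + 5×1 + 6×2 + 4×5 + 4×2 + 5×1 = 90
Proposal E: 8×1 + 5×3 + 6×1 + 4×3 + 4×4 + 5×5 = 82

Proposal C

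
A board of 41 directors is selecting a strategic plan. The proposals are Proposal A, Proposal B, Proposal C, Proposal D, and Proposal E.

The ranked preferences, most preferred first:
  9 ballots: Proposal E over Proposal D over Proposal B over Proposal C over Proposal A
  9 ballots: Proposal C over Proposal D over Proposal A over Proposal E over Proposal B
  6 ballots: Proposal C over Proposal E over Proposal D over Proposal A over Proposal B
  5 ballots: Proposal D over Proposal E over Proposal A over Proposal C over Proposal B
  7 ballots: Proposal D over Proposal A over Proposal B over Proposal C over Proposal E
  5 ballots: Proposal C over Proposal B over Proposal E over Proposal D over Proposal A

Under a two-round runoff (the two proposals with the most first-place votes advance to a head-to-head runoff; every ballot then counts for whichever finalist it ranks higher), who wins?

Proposal D

Round 1 first-place votes: Proposal A 0, Proposal B 0, Proposal C 20, Proposal D 12, Proposal E 9. Proposal C and Proposal D advance.
Runoff: Proposal C is ranked above Proposal D on 20 ballots, Proposal D above Proposal C on 21.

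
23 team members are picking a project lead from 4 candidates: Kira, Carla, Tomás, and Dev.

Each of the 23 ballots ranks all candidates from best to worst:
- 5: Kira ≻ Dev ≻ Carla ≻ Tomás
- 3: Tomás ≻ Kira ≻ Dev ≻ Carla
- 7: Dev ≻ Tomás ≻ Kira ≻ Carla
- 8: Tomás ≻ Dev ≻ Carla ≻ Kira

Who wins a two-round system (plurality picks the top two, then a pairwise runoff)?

Dev

Round 1 first-place votes: Kira 5, Carla 0, Tomás 11, Dev 7. Tomás and Dev advance.
Runoff: Tomás is ranked above Dev on 11 ballots, Dev above Tomás on 12.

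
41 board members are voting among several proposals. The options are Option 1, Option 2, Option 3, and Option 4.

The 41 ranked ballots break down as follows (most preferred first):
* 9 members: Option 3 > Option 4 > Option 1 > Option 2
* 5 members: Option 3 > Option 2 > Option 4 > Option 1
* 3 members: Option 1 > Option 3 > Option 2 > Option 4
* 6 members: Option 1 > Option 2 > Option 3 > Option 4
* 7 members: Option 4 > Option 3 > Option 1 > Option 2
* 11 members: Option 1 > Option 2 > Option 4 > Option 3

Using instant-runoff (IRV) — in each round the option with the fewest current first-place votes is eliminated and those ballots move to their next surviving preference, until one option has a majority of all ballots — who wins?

Option 3

Round 1: Option 1 20, Option 2 0, Option 3 14, Option 4 7. Option 2 eliminated.
Round 2: Option 1 20, Option 3 14, Option 4 7. Option 4 eliminated.
Round 3: Option 1 20, Option 3 21. Option 3 has a majority (≥21).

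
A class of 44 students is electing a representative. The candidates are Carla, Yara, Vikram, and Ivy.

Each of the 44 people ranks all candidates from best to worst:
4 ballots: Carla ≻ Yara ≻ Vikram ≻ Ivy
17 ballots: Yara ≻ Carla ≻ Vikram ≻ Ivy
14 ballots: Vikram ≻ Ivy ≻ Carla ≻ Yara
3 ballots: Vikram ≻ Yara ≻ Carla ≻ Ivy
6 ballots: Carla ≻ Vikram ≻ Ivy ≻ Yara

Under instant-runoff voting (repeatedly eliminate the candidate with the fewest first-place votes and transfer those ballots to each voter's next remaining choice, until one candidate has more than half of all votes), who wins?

Vikram

Round 1: Carla 10, Yara 17, Vikram 17, Ivy 0. Ivy eliminated.
Round 2: Carla 10, Yara 17, Vikram 17. Carla eliminated.
Round 3: Yara 21, Vikram 23. Vikram has a majority (≥23).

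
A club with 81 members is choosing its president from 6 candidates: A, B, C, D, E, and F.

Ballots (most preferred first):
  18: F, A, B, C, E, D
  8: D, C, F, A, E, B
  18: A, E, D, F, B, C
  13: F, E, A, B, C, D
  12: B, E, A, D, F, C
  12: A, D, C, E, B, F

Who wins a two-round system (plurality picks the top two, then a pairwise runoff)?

A

Round 1 first-place votes: A 30, B 12, C 0, D 8, E 0, F 31. F and A advance.
Runoff: F is ranked above A on 39 ballots, A above F on 42.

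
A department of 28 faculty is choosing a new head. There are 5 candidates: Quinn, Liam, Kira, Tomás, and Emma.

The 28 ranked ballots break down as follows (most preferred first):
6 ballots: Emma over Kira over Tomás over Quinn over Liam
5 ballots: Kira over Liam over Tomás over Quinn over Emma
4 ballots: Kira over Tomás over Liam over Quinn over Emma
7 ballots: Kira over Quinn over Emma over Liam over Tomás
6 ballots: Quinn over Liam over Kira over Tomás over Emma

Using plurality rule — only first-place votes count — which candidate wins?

First-place votes: Quinn 6, Liam 0, Kira 16, Tomás 0, Emma 6.

Kira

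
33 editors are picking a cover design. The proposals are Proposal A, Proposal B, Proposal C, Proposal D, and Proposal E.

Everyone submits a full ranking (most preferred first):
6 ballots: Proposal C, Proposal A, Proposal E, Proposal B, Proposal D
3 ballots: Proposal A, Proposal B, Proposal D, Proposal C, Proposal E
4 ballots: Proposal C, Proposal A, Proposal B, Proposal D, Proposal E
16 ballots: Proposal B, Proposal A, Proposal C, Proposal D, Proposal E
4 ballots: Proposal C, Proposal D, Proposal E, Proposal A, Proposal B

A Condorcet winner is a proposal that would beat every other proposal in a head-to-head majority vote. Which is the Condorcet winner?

Proposal A vs Proposal B: 17–16
Proposal A vs Proposal C: 19–14
Proposal A vs Proposal D: 29–4
Proposal A vs Proposal E: 29–4
Proposal A beats every other proposal.

Proposal A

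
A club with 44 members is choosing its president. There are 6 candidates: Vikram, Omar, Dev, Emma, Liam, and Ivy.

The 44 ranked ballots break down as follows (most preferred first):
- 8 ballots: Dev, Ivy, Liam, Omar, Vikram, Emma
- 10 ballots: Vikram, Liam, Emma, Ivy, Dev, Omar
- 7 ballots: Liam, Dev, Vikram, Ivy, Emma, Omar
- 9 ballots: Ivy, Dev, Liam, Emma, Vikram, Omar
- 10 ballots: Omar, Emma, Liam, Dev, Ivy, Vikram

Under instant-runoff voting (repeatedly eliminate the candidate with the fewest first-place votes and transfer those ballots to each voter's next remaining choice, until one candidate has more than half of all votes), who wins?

Dev

Round 1: Vikram 10, Omar 10, Dev 8, Emma 0, Liam 7, Ivy 9. Emma eliminated.
Round 2: Vikram 10, Omar 10, Dev 8, Liam 7, Ivy 9. Liam eliminated.
Round 3: Vikram 10, Omar 10, Dev 15, Ivy 9. Ivy eliminated.
Round 4: Vikram 10, Omar 10, Dev 24. Dev has a majority (≥23).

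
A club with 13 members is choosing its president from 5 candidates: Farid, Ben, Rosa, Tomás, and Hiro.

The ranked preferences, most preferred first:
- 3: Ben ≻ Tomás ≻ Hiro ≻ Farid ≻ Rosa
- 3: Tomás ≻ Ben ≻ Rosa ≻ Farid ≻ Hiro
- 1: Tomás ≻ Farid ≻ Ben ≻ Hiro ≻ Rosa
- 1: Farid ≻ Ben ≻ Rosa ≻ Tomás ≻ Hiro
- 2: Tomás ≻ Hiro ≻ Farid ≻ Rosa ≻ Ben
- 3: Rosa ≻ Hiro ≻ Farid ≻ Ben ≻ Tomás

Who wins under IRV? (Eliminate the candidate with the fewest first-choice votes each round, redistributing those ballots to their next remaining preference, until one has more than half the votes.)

Round 1: Farid 1, Ben 3, Rosa 3, Tomás 6, Hiro 0. Hiro eliminated.
Round 2: Farid 1, Ben 3, Rosa 3, Tomás 6. Farid eliminated.
Round 3: Ben 4, Rosa 3, Tomás 6. Rosa eliminated.
Round 4: Ben 7, Tomás 6. Ben has a majority (≥7).

Ben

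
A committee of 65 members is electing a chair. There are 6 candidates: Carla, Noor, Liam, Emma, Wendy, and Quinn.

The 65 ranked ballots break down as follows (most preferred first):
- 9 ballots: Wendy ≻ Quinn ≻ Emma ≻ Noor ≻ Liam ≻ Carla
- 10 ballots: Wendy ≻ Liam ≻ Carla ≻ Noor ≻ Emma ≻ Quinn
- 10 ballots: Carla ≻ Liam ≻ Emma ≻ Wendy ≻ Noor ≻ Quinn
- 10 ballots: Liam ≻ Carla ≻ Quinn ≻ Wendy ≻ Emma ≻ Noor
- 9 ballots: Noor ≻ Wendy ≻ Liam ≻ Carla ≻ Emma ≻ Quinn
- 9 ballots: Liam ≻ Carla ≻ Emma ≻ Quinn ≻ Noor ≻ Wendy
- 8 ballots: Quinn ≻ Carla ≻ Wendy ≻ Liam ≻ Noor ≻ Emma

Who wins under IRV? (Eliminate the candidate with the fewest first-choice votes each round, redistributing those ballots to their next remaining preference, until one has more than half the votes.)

Wendy

Round 1: Carla 10, Noor 9, Liam 19, Emma 0, Wendy 19, Quinn 8. Emma eliminated.
Round 2: Carla 10, Noor 9, Liam 19, Wendy 19, Quinn 8. Quinn eliminated.
Round 3: Carla 18, Noor 9, Liam 19, Wendy 19. Noor eliminated.
Round 4: Carla 18, Liam 19, Wendy 28. Carla eliminated.
Round 5: Liam 29, Wendy 36. Wendy has a majority (≥33).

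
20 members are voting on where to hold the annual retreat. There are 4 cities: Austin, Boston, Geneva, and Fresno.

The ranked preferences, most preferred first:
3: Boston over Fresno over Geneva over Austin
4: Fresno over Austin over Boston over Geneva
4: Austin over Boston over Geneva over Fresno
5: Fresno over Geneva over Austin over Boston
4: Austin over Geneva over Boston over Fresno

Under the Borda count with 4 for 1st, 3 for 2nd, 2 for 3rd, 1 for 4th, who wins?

Austin

Austin: 3×1 + 4×3 + 4×4 + 5×2 + 4×4 = 57
Boston: 3×4 + 4×2 + 4×3 + 5×1 + 4×2 = 45
Geneva: 3×2 + 4×1 + 4×2 + 5×3 + 4×3 = 45
Fresno: 3×3 + 4×4 + 4×1 + 5×4 + 4×1 = 53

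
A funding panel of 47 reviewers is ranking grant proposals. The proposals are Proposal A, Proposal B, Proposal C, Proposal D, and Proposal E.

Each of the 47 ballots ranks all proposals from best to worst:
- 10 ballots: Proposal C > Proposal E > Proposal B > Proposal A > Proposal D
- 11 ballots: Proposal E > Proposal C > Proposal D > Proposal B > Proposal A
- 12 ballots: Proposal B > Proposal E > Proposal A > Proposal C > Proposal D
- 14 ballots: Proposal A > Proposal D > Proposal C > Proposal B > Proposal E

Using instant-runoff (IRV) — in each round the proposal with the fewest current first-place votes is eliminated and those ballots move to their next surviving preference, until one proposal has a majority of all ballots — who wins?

Round 1: Proposal A 14, Proposal B 12, Proposal C 10, Proposal D 0, Proposal E 11. Proposal D eliminated.
Round 2: Proposal A 14, Proposal B 12, Proposal C 10, Proposal E 11. Proposal C eliminated.
Round 3: Proposal A 14, Proposal B 12, Proposal E 21. Proposal B eliminated.
Round 4: Proposal A 14, Proposal E 33. Proposal E has a majority (≥24).

Proposal E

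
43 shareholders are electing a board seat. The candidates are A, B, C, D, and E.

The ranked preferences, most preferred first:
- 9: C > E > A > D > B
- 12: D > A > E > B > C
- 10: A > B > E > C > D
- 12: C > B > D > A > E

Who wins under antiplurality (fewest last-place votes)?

A

Last-place votes: A 0, B 9, C 12, D 10, E 12.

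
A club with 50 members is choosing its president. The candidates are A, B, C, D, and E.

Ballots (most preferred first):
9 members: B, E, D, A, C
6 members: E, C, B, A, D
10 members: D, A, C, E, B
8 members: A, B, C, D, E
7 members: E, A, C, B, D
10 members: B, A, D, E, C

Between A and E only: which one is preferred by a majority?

A

A is ranked above E on 28 ballots; E above A on 22.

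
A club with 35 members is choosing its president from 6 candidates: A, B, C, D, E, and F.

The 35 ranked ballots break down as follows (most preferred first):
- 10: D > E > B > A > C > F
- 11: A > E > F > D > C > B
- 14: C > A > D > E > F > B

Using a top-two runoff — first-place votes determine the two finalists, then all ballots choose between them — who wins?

A

Round 1 first-place votes: A 11, B 0, C 14, D 10, E 0, F 0. C and A advance.
Runoff: C is ranked above A on 14 ballots, A above C on 21.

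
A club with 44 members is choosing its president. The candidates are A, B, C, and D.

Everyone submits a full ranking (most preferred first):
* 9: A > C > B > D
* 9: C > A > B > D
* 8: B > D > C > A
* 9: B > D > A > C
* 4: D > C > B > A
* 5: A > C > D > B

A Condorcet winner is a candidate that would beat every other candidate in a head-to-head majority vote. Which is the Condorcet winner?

A vs B: 23–21
A vs C: 23–21
A vs D: 23–21
A beats every other candidate.

A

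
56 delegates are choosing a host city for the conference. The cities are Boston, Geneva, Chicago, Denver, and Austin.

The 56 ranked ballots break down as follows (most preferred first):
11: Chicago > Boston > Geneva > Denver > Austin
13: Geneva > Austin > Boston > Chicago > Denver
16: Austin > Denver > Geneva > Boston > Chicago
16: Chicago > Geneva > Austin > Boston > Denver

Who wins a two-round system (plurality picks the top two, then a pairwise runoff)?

Austin

Round 1 first-place votes: Boston 0, Geneva 13, Chicago 27, Denver 0, Austin 16. Chicago and Austin advance.
Runoff: Chicago is ranked above Austin on 27 ballots, Austin above Chicago on 29.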